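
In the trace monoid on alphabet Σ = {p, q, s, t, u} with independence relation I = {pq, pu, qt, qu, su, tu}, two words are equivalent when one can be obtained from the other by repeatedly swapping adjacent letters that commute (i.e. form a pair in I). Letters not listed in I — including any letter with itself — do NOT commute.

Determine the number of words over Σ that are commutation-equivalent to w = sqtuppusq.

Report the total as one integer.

0(s) covers ∅
1(q) covers 0:s
2(t) covers 0:s
3(u) covers ∅
4(p) covers 2:t
5(p) covers 4:p
6(u) covers 3:u
7(s) covers 1:q, 5:p
8(q) covers 7:s
floor of heap: 0:s, 3:u
completions by unplaced set U, small U first (add the entries for U minus each lowest piece of U):
  |U|=1: {6}:1  {8}:1
  |U|=2: {3,6}:1  {6,8}:2  {7,8}:1
  |U|=3: {1,7,8}:1  {3,6,8}:3  {5,7,8}:1  {6,7,8}:3
  |U|=4: {1,5,7,8}:2  {1,6,7,8}:4  {3,6,7,8}:6  {4,5,7,8}:1  {5,6,7,8}:4
  |U|=5: {1,3,6,7,8}:10  {1,4,5,7,8}:3  {1,5,6,7,8}:10  {2,4,5,7,8}:1  {3,5,6,7,8}:10  {4,5,6,7,8}:5
  |U|=6: {1,2,4,5,7,8}:4  {1,3,5,6,7,8}:30  {1,4,5,6,7,8}:18  {2,4,5,6,7,8}:6  {3,4,5,6,7,8}:15
  |U|=7: {0,1,2,4,5,7,8}:4  {1,2,4,5,6,7,8}:28  {1,3,4,5,6,7,8}:63  {2,3,4,5,6,7,8}:21
  start at 0(s): 112
  start at 3(u): 32
sum over floor = 144

144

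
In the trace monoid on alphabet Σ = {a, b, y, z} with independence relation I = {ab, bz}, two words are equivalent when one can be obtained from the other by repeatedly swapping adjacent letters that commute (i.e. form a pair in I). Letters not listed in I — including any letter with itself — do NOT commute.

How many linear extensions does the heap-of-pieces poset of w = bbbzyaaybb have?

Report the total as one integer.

4

piece 0:b — minimal
piece 1:b rests on {0:b}
piece 2:b rests on {1:b}
piece 3:z — minimal
piece 4:y rests on {2:b, 3:z}
piece 5:a rests on {4:y}
piece 6:a rests on {5:a}
piece 7:y rests on {6:a}
piece 8:b rests on {7:y}
piece 9:b rests on {8:b}
minimal pieces: {0:b, 3:z}
ways to finish when only these pieces remain (= sum over removing one remaining piece with nothing left below it):
  1 left: {9}→1
  2 left: {8,9}→1
  3 left: {7,8,9}→1
  4 left: {6,7,8,9}→1
  5 left: {5,6,7,8,9}→1
  6 left: {4,5,6,7,8,9}→1
  7 left: {2,4,5,6,7,8,9}→1  {3,4,5,6,7,8,9}→1
  8 left: {1,2,4,5,6,7,8,9}→1  {2,3,4,5,6,7,8,9}→2
  placing 0:b first → 3 extensions
  placing 3:z first → 1 extensions
total linear extensions = 4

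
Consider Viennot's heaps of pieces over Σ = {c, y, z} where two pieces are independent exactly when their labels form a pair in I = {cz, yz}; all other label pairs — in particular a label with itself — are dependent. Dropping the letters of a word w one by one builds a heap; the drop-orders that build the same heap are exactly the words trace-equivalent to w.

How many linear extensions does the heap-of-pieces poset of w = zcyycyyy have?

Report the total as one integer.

8

drop 0:z onto floor
drop 1:c onto floor
drop 2:y onto {1:c}
drop 3:y onto {2:y}
drop 4:c onto {3:y}
drop 5:y onto {4:c}
drop 6:y onto {5:y}
drop 7:y onto {6:y}
ground layer = {0:z, 1:c}
drop-orders for the pieces not yet dropped (sum over which currently-grounded one goes next):
  1 to go: {0} 1  {7} 1
  2 to go: {0,7} 2  {6,7} 1
  3 to go: {0,6,7} 3  {5,6,7} 1
  4 to go: {0,5,6,7} 4  {4,5,6,7} 1
  5 to go: {0,4,5,6,7} 5  {3,4,5,6,7} 1
  6 to go: {0,3,4,5,6,7} 6  {2,3,4,5,6,7} 1
  if 0:z drops first: 1 orders
  if 1:c drops first: 7 orders
heap linearizations: 8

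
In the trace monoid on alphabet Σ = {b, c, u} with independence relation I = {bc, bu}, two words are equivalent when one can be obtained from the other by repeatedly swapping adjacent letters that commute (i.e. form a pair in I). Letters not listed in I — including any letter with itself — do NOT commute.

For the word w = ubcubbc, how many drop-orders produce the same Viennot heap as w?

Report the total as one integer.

0(u) covers ∅
1(b) covers ∅
2(c) covers 0:u
3(u) covers 2:c
4(b) covers 1:b
5(b) covers 4:b
6(c) covers 3:u
floor of heap: 0:u, 1:b
completions by unplaced set U, small U first (add the entries for U minus each lowest piece of U):
  |U|=1: {5}:1  {6}:1
  |U|=2: {3,6}:1  {4,5}:1  {5,6}:2
  |U|=3: {1,4,5}:1  {2,3,6}:1  {3,5,6}:3  {4,5,6}:3
  |U|=4: {0,2,3,6}:1  {1,4,5,6}:4  {2,3,5,6}:4  {3,4,5,6}:6
  |U|=5: {0,2,3,5,6}:5  {1,3,4,5,6}:10  {2,3,4,5,6}:10
  start at 0(u): 20
  start at 1(b): 15
sum over floor = 35

35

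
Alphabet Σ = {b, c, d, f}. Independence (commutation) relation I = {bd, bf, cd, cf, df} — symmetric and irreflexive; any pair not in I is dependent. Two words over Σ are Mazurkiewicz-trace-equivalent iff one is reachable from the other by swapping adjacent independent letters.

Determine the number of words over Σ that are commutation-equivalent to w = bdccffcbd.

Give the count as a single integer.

756

piece 0:b — minimal
piece 1:d — minimal
piece 2:c rests on {0:b}
piece 3:c rests on {2:c}
piece 4:f — minimal
piece 5:f rests on {4:f}
piece 6:c rests on {3:c}
piece 7:b rests on {6:c}
piece 8:d rests on {1:d}
minimal pieces: {0:b, 1:d, 4:f}
ways to finish when only these pieces remain (= sum over removing one remaining piece with nothing left below it):
  1 left: {5}→1  {7}→1  {8}→1
  2 left: {1,8}→1  {4,5}→1  {5,7}→2  {5,8}→2  {6,7}→1  {7,8}→2
  3 left: {1,5,8}→3  {1,7,8}→3  {3,6,7}→1  {4,5,7}→3  {4,5,8}→3  {5,6,7}→3  {5,7,8}→6  {6,7,8}→3
  4 left: {1,4,5,8}→6  {1,5,7,8}→12  {1,6,7,8}→6  {2,3,6,7}→1  {3,5,6,7}→4  {3,6,7,8}→4  {4,5,6,7}→6  {4,5,7,8}→12  {5,6,7,8}→12
  5 left: {0,2,3,6,7}→1  {1,3,6,7,8}→10  {1,4,5,7,8}→30  {1,5,6,7,8}→30  {2,3,5,6,7}→5  {2,3,6,7,8}→5  {3,4,5,6,7}→10  {3,5,6,7,8}→20  {4,5,6,7,8}→30
  6 left: {0,2,3,5,6,7}→6  {0,2,3,6,7,8}→6  {1,2,3,6,7,8}→15  {1,3,5,6,7,8}→60  {1,4,5,6,7,8}→90  {2,3,4,5,6,7}→15  {2,3,5,6,7,8}→30  {3,4,5,6,7,8}→60
  7 left: {0,1,2,3,6,7,8}→21  {0,2,3,4,5,6,7}→21  {0,2,3,5,6,7,8}→42  {1,2,3,5,6,7,8}→105  {1,3,4,5,6,7,8}→210  {2,3,4,5,6,7,8}→105
  placing 0:b first → 420 extensions
  placing 1:d first → 168 extensions
  placing 4:f first → 168 extensions
total linear extensions = 756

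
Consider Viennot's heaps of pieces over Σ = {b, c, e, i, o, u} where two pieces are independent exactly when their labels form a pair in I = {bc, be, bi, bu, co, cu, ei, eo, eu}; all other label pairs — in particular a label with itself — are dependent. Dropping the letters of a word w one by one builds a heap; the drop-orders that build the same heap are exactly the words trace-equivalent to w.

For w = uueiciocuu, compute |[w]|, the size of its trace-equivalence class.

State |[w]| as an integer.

0(u) covers ∅
1(u) covers 0:u
2(e) covers ∅
3(i) covers 1:u
4(c) covers 2:e, 3:i
5(i) covers 4:c
6(o) covers 5:i
7(c) covers 5:i
8(u) covers 6:o
9(u) covers 8:u
floor of heap: 0:u, 2:e
completions by unplaced set U, small U first (add the entries for U minus each lowest piece of U):
  |U|=1: {7}:1  {9}:1
  |U|=2: {7,9}:2  {8,9}:1
  |U|=3: {6,8,9}:1  {7,8,9}:3
  |U|=4: {6,7,8,9}:4
  |U|=5: {5,6,7,8,9}:4
  |U|=6: {4,5,6,7,8,9}:4
  |U|=7: {2,4,5,6,7,8,9}:4  {3,4,5,6,7,8,9}:4
  |U|=8: {1,3,4,5,6,7,8,9}:4  {2,3,4,5,6,7,8,9}:8
  start at 0(u): 12
  start at 2(e): 4
sum over floor = 16

16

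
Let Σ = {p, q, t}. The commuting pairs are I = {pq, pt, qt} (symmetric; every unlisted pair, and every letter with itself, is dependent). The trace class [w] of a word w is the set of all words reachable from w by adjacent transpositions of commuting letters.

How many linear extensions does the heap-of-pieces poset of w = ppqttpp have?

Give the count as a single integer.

105

#0=p has no predecessor
#1=p depends on [0:p]
#2=q has no predecessor
#3=t has no predecessor
#4=t depends on [3:t]
#5=p depends on [1:p]
#6=p depends on [5:p]
sources: [0:p, 2:q, 3:t]
N(rest) = Σ N(rest − s) over sources s of rest; N(one piece) = 1:
  size 1 → [2]=1  [4]=1  [6]=1
  size 2 → [2,4]=2  [2,6]=2  [3,4]=1  [4,6]=2  [5,6]=1
  size 3 → [1,5,6]=1  [2,3,4]=3  [2,4,6]=6  [2,5,6]=3  [3,4,6]=3  [4,5,6]=3
  size 4 → [0,1,5,6]=1  [1,2,5,6]=4  [1,4,5,6]=4  [2,3,4,6]=12  [2,4,5,6]=12  [3,4,5,6]=6
  size 5 → [0,1,2,5,6]=5  [0,1,4,5,6]=5  [1,2,4,5,6]=20  [1,3,4,5,6]=10  [2,3,4,5,6]=30
  first=0(p) contributes 60
  first=2(q) contributes 15
  first=3(t) contributes 30
|[w]| = 105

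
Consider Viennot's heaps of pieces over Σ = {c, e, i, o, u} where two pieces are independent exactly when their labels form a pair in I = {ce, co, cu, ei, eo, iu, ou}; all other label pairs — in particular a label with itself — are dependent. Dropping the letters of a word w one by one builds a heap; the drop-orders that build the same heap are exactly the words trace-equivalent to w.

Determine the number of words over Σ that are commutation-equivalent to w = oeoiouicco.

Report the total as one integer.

135

drop 0:o onto floor
drop 1:e onto floor
drop 2:o onto {0:o}
drop 3:i onto {2:o}
drop 4:o onto {3:i}
drop 5:u onto {1:e}
drop 6:i onto {4:o}
drop 7:c onto {6:i}
drop 8:c onto {7:c}
drop 9:o onto {6:i}
ground layer = {0:o, 1:e}
drop-orders for the pieces not yet dropped (sum over which currently-grounded one goes next):
  1 to go: {5} 1  {8} 1  {9} 1
  2 to go: {1,5} 1  {5,8} 2  {5,9} 2  {7,8} 1  {8,9} 2
  3 to go: {1,5,8} 3  {1,5,9} 3  {5,7,8} 3  {5,8,9} 6  {7,8,9} 3
  4 to go: {1,5,7,8} 6  {1,5,8,9} 12  {5,7,8,9} 12  {6,7,8,9} 3
  5 to go: {1,5,7,8,9} 30  {4,6,7,8,9} 3  {5,6,7,8,9} 15
  6 to go: {1,5,6,7,8,9} 45  {3,4,6,7,8,9} 3  {4,5,6,7,8,9} 18
  7 to go: {1,4,5,6,7,8,9} 63  {2,3,4,6,7,8,9} 3  {3,4,5,6,7,8,9} 21
  8 to go: {0,2,3,4,6,7,8,9} 3  {1,3,4,5,6,7,8,9} 84  {2,3,4,5,6,7,8,9} 24
  if 0:o drops first: 108 orders
  if 1:e drops first: 27 orders
heap linearizations: 135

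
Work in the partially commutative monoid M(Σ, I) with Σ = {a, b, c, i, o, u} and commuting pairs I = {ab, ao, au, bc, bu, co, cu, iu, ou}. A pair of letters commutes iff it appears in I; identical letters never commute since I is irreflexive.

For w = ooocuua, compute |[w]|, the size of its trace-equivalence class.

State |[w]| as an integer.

210

piece 0:o — minimal
piece 1:o rests on {0:o}
piece 2:o rests on {1:o}
piece 3:c — minimal
piece 4:u — minimal
piece 5:u rests on {4:u}
piece 6:a rests on {3:c}
minimal pieces: {0:o, 3:c, 4:u}
ways to finish when only these pieces remain (= sum over removing one remaining piece with nothing left below it):
  1 left: {2}→1  {5}→1  {6}→1
  2 left: {1,2}→1  {2,5}→2  {2,6}→2  {3,6}→1  {4,5}→1  {5,6}→2
  3 left: {0,1,2}→1  {1,2,5}→3  {1,2,6}→3  {2,3,6}→3  {2,4,5}→3  {2,5,6}→6  {3,5,6}→3  {4,5,6}→3
  4 left: {0,1,2,5}→4  {0,1,2,6}→4  {1,2,3,6}→6  {1,2,4,5}→6  {1,2,5,6}→12  {2,3,5,6}→12  {2,4,5,6}→12  {3,4,5,6}→6
  5 left: {0,1,2,3,6}→10  {0,1,2,4,5}→10  {0,1,2,5,6}→20  {1,2,3,5,6}→30  {1,2,4,5,6}→30  {2,3,4,5,6}→30
  placing 0:o first → 90 extensions
  placing 3:c first → 60 extensions
  placing 4:u first → 60 extensions
total linear extensions = 210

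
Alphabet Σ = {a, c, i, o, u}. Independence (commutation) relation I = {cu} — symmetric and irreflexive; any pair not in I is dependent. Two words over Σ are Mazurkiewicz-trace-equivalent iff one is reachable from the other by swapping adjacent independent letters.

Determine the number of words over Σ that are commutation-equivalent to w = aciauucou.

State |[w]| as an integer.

3

piece 0:a — minimal
piece 1:c rests on {0:a}
piece 2:i rests on {1:c}
piece 3:a rests on {2:i}
piece 4:u rests on {3:a}
piece 5:u rests on {4:u}
piece 6:c rests on {3:a}
piece 7:o rests on {5:u, 6:c}
piece 8:u rests on {7:o}
minimal pieces: {0:a}
ways to finish when only these pieces remain (= sum over removing one remaining piece with nothing left below it):
  1 left: {8}→1
  2 left: {7,8}→1
  3 left: {5,7,8}→1  {6,7,8}→1
  4 left: {4,5,7,8}→1  {5,6,7,8}→2
  5 left: {4,5,6,7,8}→3
  6 left: {3,4,5,6,7,8}→3
  7 left: {2,3,4,5,6,7,8}→3
  placing 0:a first → 3 extensions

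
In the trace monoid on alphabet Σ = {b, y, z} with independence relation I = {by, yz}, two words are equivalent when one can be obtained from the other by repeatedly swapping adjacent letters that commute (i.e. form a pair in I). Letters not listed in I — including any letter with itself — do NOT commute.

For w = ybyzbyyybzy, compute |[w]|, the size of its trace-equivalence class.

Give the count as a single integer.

drop 0:y onto floor
drop 1:b onto floor
drop 2:y onto {0:y}
drop 3:z onto {1:b}
drop 4:b onto {3:z}
drop 5:y onto {2:y}
drop 6:y onto {5:y}
drop 7:y onto {6:y}
drop 8:b onto {4:b}
drop 9:z onto {8:b}
drop 10:y onto {7:y}
ground layer = {0:y, 1:b}
drop-orders for the pieces not yet dropped (sum over which currently-grounded one goes next):
  1 to go: {9} 1  {10} 1
  2 to go: {7,10} 1  {8,9} 1  {9,10} 2
  3 to go: {4,8,9} 1  {6,7,10} 1  {7,9,10} 3  {8,9,10} 3
  4 to go: {3,4,8,9} 1  {4,8,9,10} 4  {5,6,7,10} 1  {6,7,9,10} 4  {7,8,9,10} 6
  5 to go: {1,3,4,8,9} 1  {2,5,6,7,10} 1  {3,4,8,9,10} 5  {4,7,8,9,10} 10  {5,6,7,9,10} 5  {6,7,8,9,10} 10
  6 to go: {0,2,5,6,7,10} 1  {1,3,4,8,9,10} 6  {2,5,6,7,9,10} 6  {3,4,7,8,9,10} 15  {4,6,7,8,9,10} 20  {5,6,7,8,9,10} 15
  7 to go: {0,2,5,6,7,9,10} 7  {1,3,4,7,8,9,10} 21  {2,5,6,7,8,9,10} 21  {3,4,6,7,8,9,10} 35  {4,5,6,7,8,9,10} 35
  8 to go: {0,2,5,6,7,8,9,10} 28  {1,3,4,6,7,8,9,10} 56  {2,4,5,6,7,8,9,10} 56  {3,4,5,6,7,8,9,10} 70
  9 to go: {0,2,4,5,6,7,8,9,10} 84  {1,3,4,5,6,7,8,9,10} 126  {2,3,4,5,6,7,8,9,10} 126
  if 0:y drops first: 252 orders
  if 1:b drops first: 210 orders
heap linearizations: 462

462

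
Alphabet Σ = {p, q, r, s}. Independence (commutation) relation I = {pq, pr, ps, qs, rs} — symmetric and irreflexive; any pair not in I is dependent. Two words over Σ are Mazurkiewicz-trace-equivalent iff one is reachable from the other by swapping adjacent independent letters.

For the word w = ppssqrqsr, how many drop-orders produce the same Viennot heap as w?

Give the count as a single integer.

1260

drop 0:p onto floor
drop 1:p onto {0:p}
drop 2:s onto floor
drop 3:s onto {2:s}
drop 4:q onto floor
drop 5:r onto {4:q}
drop 6:q onto {5:r}
drop 7:s onto {3:s}
drop 8:r onto {6:q}
ground layer = {0:p, 2:s, 4:q}
drop-orders for the pieces not yet dropped (sum over which currently-grounded one goes next):
  1 to go: {1} 1  {7} 1  {8} 1
  2 to go: {0,1} 1  {1,7} 2  {1,8} 2  {3,7} 1  {6,8} 1  {7,8} 2
  3 to go: {0,1,7} 3  {0,1,8} 3  {1,3,7} 3  {1,6,8} 3  {1,7,8} 6  {2,3,7} 1  {3,7,8} 3  {5,6,8} 1  {6,7,8} 3
  4 to go: {0,1,3,7} 6  {0,1,6,8} 6  {0,1,7,8} 12  {1,2,3,7} 4  {1,3,7,8} 12  {1,5,6,8} 4  {1,6,7,8} 12  {2,3,7,8} 4  {3,6,7,8} 6  {4,5,6,8} 1  {5,6,7,8} 4
  5 to go: {0,1,2,3,7} 10  {0,1,3,7,8} 30  {0,1,5,6,8} 10  {0,1,6,7,8} 30  {1,2,3,7,8} 20  {1,3,6,7,8} 30  {1,4,5,6,8} 5  {1,5,6,7,8} 20  {2,3,6,7,8} 10  {3,5,6,7,8} 10  {4,5,6,7,8} 5
  6 to go: {0,1,2,3,7,8} 60  {0,1,3,6,7,8} 90  {0,1,4,5,6,8} 15  {0,1,5,6,7,8} 60  {1,2,3,6,7,8} 60  {1,3,5,6,7,8} 60  {1,4,5,6,7,8} 30  {2,3,5,6,7,8} 20  {3,4,5,6,7,8} 15
  7 to go: {0,1,2,3,6,7,8} 210  {0,1,3,5,6,7,8} 210  {0,1,4,5,6,7,8} 105  {1,2,3,5,6,7,8} 140  {1,3,4,5,6,7,8} 105  {2,3,4,5,6,7,8} 35
  if 0:p drops first: 280 orders
  if 2:s drops first: 420 orders
  if 4:q drops first: 560 orders
heap linearizations: 1260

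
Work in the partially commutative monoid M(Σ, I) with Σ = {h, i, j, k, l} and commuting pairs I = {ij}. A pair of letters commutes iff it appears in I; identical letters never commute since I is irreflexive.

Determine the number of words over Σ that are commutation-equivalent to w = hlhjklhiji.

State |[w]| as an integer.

3

0(h) covers ∅
1(l) covers 0:h
2(h) covers 1:l
3(j) covers 2:h
4(k) covers 3:j
5(l) covers 4:k
6(h) covers 5:l
7(i) covers 6:h
8(j) covers 6:h
9(i) covers 7:i
floor of heap: 0:h
completions by unplaced set U, small U first (add the entries for U minus each lowest piece of U):
  |U|=1: {8}:1  {9}:1
  |U|=2: {7,9}:1  {8,9}:2
  |U|=3: {7,8,9}:3
  |U|=4: {6,7,8,9}:3
  |U|=5: {5,6,7,8,9}:3
  |U|=6: {4,5,6,7,8,9}:3
  |U|=7: {3,4,5,6,7,8,9}:3
  |U|=8: {2,3,4,5,6,7,8,9}:3
  start at 0(h): 3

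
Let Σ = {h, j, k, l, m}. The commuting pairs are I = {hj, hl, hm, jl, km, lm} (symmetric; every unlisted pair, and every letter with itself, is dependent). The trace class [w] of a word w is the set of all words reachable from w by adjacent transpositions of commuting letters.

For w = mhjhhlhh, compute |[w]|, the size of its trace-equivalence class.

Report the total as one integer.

0(m) covers ∅
1(h) covers ∅
2(j) covers 0:m
3(h) covers 1:h
4(h) covers 3:h
5(l) covers ∅
6(h) covers 4:h
7(h) covers 6:h
floor of heap: 0:m, 1:h, 5:l
completions by unplaced set U, small U first (add the entries for U minus each lowest piece of U):
  |U|=1: {2}:1  {5}:1  {7}:1
  |U|=2: {0,2}:1  {2,5}:2  {2,7}:2  {5,7}:2  {6,7}:1
  |U|=3: {0,2,5}:3  {0,2,7}:3  {2,5,7}:6  {2,6,7}:3  {4,6,7}:1  {5,6,7}:3
  |U|=4: {0,2,5,7}:12  {0,2,6,7}:6  {2,4,6,7}:4  {2,5,6,7}:12  {3,4,6,7}:1  {4,5,6,7}:4
  |U|=5: {0,2,4,6,7}:10  {0,2,5,6,7}:30  {1,3,4,6,7}:1  {2,3,4,6,7}:5  {2,4,5,6,7}:20  {3,4,5,6,7}:5
  |U|=6: {0,2,3,4,6,7}:15  {0,2,4,5,6,7}:60  {1,2,3,4,6,7}:6  {1,3,4,5,6,7}:6  {2,3,4,5,6,7}:30
  start at 0(m): 42
  start at 1(h): 105
  start at 5(l): 21
sum over floor = 168

168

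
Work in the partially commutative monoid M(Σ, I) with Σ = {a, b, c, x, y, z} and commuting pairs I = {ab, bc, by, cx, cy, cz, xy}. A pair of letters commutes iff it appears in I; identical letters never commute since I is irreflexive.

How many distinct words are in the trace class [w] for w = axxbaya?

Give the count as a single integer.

0(a) covers ∅
1(x) covers 0:a
2(x) covers 1:x
3(b) covers 2:x
4(a) covers 2:x
5(y) covers 4:a
6(a) covers 5:y
floor of heap: 0:a
completions by unplaced set U, small U first (add the entries for U minus each lowest piece of U):
  |U|=1: {3}:1  {6}:1
  |U|=2: {3,6}:2  {5,6}:1
  |U|=3: {3,5,6}:3  {4,5,6}:1
  |U|=4: {3,4,5,6}:4
  |U|=5: {2,3,4,5,6}:4
  start at 0(a): 4

4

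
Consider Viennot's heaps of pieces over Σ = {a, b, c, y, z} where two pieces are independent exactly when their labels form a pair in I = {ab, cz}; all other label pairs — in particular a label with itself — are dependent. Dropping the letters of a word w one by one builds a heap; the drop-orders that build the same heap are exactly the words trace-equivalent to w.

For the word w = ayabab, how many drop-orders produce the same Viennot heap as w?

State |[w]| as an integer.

6

piece 0:a — minimal
piece 1:y rests on {0:a}
piece 2:a rests on {1:y}
piece 3:b rests on {1:y}
piece 4:a rests on {2:a}
piece 5:b rests on {3:b}
minimal pieces: {0:a}
ways to finish when only these pieces remain (= sum over removing one remaining piece with nothing left below it):
  1 left: {4}→1  {5}→1
  2 left: {2,4}→1  {3,5}→1  {4,5}→2
  3 left: {2,4,5}→3  {3,4,5}→3
  4 left: {2,3,4,5}→6
  placing 0:a first → 6 extensions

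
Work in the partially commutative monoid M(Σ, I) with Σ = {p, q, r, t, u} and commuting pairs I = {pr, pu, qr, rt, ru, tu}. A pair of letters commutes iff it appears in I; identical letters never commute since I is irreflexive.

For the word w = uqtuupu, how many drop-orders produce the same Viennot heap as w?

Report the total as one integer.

10

#0=u has no predecessor
#1=q depends on [0:u]
#2=t depends on [1:q]
#3=u depends on [1:q]
#4=u depends on [3:u]
#5=p depends on [2:t]
#6=u depends on [4:u]
sources: [0:u]
N(rest) = Σ N(rest − s) over sources s of rest; N(one piece) = 1:
  size 1 → [5]=1  [6]=1
  size 2 → [2,5]=1  [4,6]=1  [5,6]=2
  size 3 → [2,5,6]=3  [3,4,6]=1  [4,5,6]=3
  size 4 → [2,4,5,6]=6  [3,4,5,6]=4
  size 5 → [2,3,4,5,6]=10
  first=0(u) contributes 10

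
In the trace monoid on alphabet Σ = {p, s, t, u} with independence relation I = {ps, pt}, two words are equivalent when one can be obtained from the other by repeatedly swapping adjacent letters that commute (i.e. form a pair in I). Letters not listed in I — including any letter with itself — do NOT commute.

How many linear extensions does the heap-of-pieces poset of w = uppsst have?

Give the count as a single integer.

10

drop 0:u onto floor
drop 1:p onto {0:u}
drop 2:p onto {1:p}
drop 3:s onto {0:u}
drop 4:s onto {3:s}
drop 5:t onto {4:s}
ground layer = {0:u}
drop-orders for the pieces not yet dropped (sum over which currently-grounded one goes next):
  1 to go: {2} 1  {5} 1
  2 to go: {1,2} 1  {2,5} 2  {4,5} 1
  3 to go: {1,2,5} 3  {2,4,5} 3  {3,4,5} 1
  4 to go: {1,2,4,5} 6  {2,3,4,5} 4
  if 0:u drops first: 10 orders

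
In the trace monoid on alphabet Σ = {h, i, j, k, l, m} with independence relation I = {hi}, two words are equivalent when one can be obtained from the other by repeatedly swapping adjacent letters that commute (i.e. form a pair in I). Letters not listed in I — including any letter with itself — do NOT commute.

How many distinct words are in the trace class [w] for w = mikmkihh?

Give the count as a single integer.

piece 0:m — minimal
piece 1:i rests on {0:m}
piece 2:k rests on {1:i}
piece 3:m rests on {2:k}
piece 4:k rests on {3:m}
piece 5:i rests on {4:k}
piece 6:h rests on {4:k}
piece 7:h rests on {6:h}
minimal pieces: {0:m}
ways to finish when only these pieces remain (= sum over removing one remaining piece with nothing left below it):
  1 left: {5}→1  {7}→1
  2 left: {5,7}→2  {6,7}→1
  3 left: {5,6,7}→3
  4 left: {4,5,6,7}→3
  5 left: {3,4,5,6,7}→3
  6 left: {2,3,4,5,6,7}→3
  placing 0:m first → 3 extensions

3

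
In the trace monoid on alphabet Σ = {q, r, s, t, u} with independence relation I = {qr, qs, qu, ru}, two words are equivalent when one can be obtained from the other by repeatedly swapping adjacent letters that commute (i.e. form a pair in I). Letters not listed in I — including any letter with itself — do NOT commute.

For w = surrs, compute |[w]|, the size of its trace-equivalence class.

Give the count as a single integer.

3

#0=s has no predecessor
#1=u depends on [0:s]
#2=r depends on [0:s]
#3=r depends on [2:r]
#4=s depends on [1:u, 3:r]
sources: [0:s]
N(rest) = Σ N(rest − s) over sources s of rest; N(one piece) = 1:
  size 1 → [4]=1
  size 2 → [1,4]=1  [3,4]=1
  size 3 → [1,3,4]=2  [2,3,4]=1
  first=0(s) contributes 3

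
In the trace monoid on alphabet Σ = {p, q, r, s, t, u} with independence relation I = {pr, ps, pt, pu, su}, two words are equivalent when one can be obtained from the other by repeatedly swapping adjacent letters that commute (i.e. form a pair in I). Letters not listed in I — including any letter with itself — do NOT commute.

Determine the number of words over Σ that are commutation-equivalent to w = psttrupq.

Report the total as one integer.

21

0(p) covers ∅
1(s) covers ∅
2(t) covers 1:s
3(t) covers 2:t
4(r) covers 3:t
5(u) covers 4:r
6(p) covers 0:p
7(q) covers 5:u, 6:p
floor of heap: 0:p, 1:s
completions by unplaced set U, small U first (add the entries for U minus each lowest piece of U):
  |U|=1: {7}:1
  |U|=2: {5,7}:1  {6,7}:1
  |U|=3: {0,6,7}:1  {4,5,7}:1  {5,6,7}:2
  |U|=4: {0,5,6,7}:3  {3,4,5,7}:1  {4,5,6,7}:3
  |U|=5: {0,4,5,6,7}:6  {2,3,4,5,7}:1  {3,4,5,6,7}:4
  |U|=6: {0,3,4,5,6,7}:10  {1,2,3,4,5,7}:1  {2,3,4,5,6,7}:5
  start at 0(p): 6
  start at 1(s): 15
sum over floor = 21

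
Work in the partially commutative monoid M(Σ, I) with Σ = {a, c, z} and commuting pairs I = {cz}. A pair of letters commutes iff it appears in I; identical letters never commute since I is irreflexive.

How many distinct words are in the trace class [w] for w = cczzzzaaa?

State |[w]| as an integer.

#0=c has no predecessor
#1=c depends on [0:c]
#2=z has no predecessor
#3=z depends on [2:z]
#4=z depends on [3:z]
#5=z depends on [4:z]
#6=a depends on [1:c, 5:z]
#7=a depends on [6:a]
#8=a depends on [7:a]
sources: [0:c, 2:z]
N(rest) = Σ N(rest − s) over sources s of rest; N(one piece) = 1:
  size 1 → [8]=1
  size 2 → [7,8]=1
  size 3 → [6,7,8]=1
  size 4 → [1,6,7,8]=1  [5,6,7,8]=1
  size 5 → [0,1,6,7,8]=1  [1,5,6,7,8]=2  [4,5,6,7,8]=1
  size 6 → [0,1,5,6,7,8]=3  [1,4,5,6,7,8]=3  [3,4,5,6,7,8]=1
  size 7 → [0,1,4,5,6,7,8]=6  [1,3,4,5,6,7,8]=4  [2,3,4,5,6,7,8]=1
  first=0(c) contributes 5
  first=2(z) contributes 10
|[w]| = 15

15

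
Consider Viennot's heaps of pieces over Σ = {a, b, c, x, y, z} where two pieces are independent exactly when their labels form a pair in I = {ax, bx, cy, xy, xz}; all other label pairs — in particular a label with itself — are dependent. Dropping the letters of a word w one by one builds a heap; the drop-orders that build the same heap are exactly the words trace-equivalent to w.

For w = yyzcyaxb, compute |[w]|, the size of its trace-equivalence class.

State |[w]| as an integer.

0(y) covers ∅
1(y) covers 0:y
2(z) covers 1:y
3(c) covers 2:z
4(y) covers 2:z
5(a) covers 3:c, 4:y
6(x) covers 3:c
7(b) covers 5:a
floor of heap: 0:y
completions by unplaced set U, small U first (add the entries for U minus each lowest piece of U):
  |U|=1: {6}:1  {7}:1
  |U|=2: {5,7}:1  {6,7}:2
  |U|=3: {4,5,7}:1  {5,6,7}:3
  |U|=4: {3,5,6,7}:3  {4,5,6,7}:4
  |U|=5: {3,4,5,6,7}:7
  |U|=6: {2,3,4,5,6,7}:7
  start at 0(y): 7

7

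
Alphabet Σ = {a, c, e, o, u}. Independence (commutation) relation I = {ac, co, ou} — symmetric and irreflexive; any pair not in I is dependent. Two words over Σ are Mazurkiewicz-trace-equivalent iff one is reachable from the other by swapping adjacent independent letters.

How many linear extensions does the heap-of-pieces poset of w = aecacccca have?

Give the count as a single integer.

drop 0:a onto floor
drop 1:e onto {0:a}
drop 2:c onto {1:e}
drop 3:a onto {1:e}
drop 4:c onto {2:c}
drop 5:c onto {4:c}
drop 6:c onto {5:c}
drop 7:c onto {6:c}
drop 8:a onto {3:a}
ground layer = {0:a}
drop-orders for the pieces not yet dropped (sum over which currently-grounded one goes next):
  1 to go: {7} 1  {8} 1
  2 to go: {3,8} 1  {6,7} 1  {7,8} 2
  3 to go: {3,7,8} 3  {5,6,7} 1  {6,7,8} 3
  4 to go: {3,6,7,8} 6  {4,5,6,7} 1  {5,6,7,8} 4
  5 to go: {2,4,5,6,7} 1  {3,5,6,7,8} 10  {4,5,6,7,8} 5
  6 to go: {2,4,5,6,7,8} 6  {3,4,5,6,7,8} 15
  7 to go: {2,3,4,5,6,7,8} 21
  if 0:a drops first: 21 orders

21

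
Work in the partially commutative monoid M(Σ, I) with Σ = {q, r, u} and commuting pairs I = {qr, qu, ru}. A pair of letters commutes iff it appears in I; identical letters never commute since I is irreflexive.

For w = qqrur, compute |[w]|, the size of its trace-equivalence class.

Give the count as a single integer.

30

0(q) covers ∅
1(q) covers 0:q
2(r) covers ∅
3(u) covers ∅
4(r) covers 2:r
floor of heap: 0:q, 2:r, 3:u
completions by unplaced set U, small U first (add the entries for U minus each lowest piece of U):
  |U|=1: {1}:1  {3}:1  {4}:1
  |U|=2: {0,1}:1  {1,3}:2  {1,4}:2  {2,4}:1  {3,4}:2
  |U|=3: {0,1,3}:3  {0,1,4}:3  {1,2,4}:3  {1,3,4}:6  {2,3,4}:3
  start at 0(q): 12
  start at 2(r): 12
  start at 3(u): 6
sum over floor = 30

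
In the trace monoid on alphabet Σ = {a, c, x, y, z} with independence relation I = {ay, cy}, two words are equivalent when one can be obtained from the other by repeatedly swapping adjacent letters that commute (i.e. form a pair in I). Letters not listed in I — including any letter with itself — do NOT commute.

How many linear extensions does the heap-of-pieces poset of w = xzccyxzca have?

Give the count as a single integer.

#0=x has no predecessor
#1=z depends on [0:x]
#2=c depends on [1:z]
#3=c depends on [2:c]
#4=y depends on [1:z]
#5=x depends on [3:c, 4:y]
#6=z depends on [5:x]
#7=c depends on [6:z]
#8=a depends on [7:c]
sources: [0:x]
N(rest) = Σ N(rest − s) over sources s of rest; N(one piece) = 1:
  size 1 → [8]=1
  size 2 → [7,8]=1
  size 3 → [6,7,8]=1
  size 4 → [5,6,7,8]=1
  size 5 → [3,5,6,7,8]=1  [4,5,6,7,8]=1
  size 6 → [2,3,5,6,7,8]=1  [3,4,5,6,7,8]=2
  size 7 → [2,3,4,5,6,7,8]=3
  first=0(x) contributes 3

3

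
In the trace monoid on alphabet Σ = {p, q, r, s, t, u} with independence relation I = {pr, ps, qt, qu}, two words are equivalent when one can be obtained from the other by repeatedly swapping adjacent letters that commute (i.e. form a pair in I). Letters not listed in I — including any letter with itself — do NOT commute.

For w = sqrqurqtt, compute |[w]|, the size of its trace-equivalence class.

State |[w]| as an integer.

6

0(s) covers ∅
1(q) covers 0:s
2(r) covers 1:q
3(q) covers 2:r
4(u) covers 2:r
5(r) covers 3:q, 4:u
6(q) covers 5:r
7(t) covers 5:r
8(t) covers 7:t
floor of heap: 0:s
completions by unplaced set U, small U first (add the entries for U minus each lowest piece of U):
  |U|=1: {6}:1  {8}:1
  |U|=2: {6,8}:2  {7,8}:1
  |U|=3: {6,7,8}:3
  |U|=4: {5,6,7,8}:3
  |U|=5: {3,5,6,7,8}:3  {4,5,6,7,8}:3
  |U|=6: {3,4,5,6,7,8}:6
  |U|=7: {2,3,4,5,6,7,8}:6
  start at 0(s): 6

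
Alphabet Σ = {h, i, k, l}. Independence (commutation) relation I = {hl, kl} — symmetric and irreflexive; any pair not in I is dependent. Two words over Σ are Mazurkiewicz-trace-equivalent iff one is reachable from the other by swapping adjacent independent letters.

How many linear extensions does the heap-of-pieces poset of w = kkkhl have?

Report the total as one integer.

5

0(k) covers ∅
1(k) covers 0:k
2(k) covers 1:k
3(h) covers 2:k
4(l) covers ∅
floor of heap: 0:k, 4:l
completions by unplaced set U, small U first (add the entries for U minus each lowest piece of U):
  |U|=1: {3}:1  {4}:1
  |U|=2: {2,3}:1  {3,4}:2
  |U|=3: {1,2,3}:1  {2,3,4}:3
  start at 0(k): 4
  start at 4(l): 1
sum over floor = 5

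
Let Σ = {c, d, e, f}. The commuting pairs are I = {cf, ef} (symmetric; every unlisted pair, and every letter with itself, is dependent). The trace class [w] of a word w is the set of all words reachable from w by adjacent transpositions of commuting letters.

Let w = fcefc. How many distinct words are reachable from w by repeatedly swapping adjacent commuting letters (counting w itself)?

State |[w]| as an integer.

10

#0=f has no predecessor
#1=c has no predecessor
#2=e depends on [1:c]
#3=f depends on [0:f]
#4=c depends on [2:e]
sources: [0:f, 1:c]
N(rest) = Σ N(rest − s) over sources s of rest; N(one piece) = 1:
  size 1 → [3]=1  [4]=1
  size 2 → [0,3]=1  [2,4]=1  [3,4]=2
  size 3 → [0,3,4]=3  [1,2,4]=1  [2,3,4]=3
  first=0(f) contributes 4
  first=1(c) contributes 6
|[w]| = 10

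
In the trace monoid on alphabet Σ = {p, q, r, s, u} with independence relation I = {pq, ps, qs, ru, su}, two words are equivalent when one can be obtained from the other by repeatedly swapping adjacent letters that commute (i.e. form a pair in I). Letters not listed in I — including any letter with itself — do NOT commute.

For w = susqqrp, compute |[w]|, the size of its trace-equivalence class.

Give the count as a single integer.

#0=s has no predecessor
#1=u has no predecessor
#2=s depends on [0:s]
#3=q depends on [1:u]
#4=q depends on [3:q]
#5=r depends on [2:s, 4:q]
#6=p depends on [5:r]
sources: [0:s, 1:u]
N(rest) = Σ N(rest − s) over sources s of rest; N(one piece) = 1:
  size 1 → [6]=1
  size 2 → [5,6]=1
  size 3 → [2,5,6]=1  [4,5,6]=1
  size 4 → [0,2,5,6]=1  [2,4,5,6]=2  [3,4,5,6]=1
  size 5 → [0,2,4,5,6]=3  [1,3,4,5,6]=1  [2,3,4,5,6]=3
  first=0(s) contributes 4
  first=1(u) contributes 6
|[w]| = 10

10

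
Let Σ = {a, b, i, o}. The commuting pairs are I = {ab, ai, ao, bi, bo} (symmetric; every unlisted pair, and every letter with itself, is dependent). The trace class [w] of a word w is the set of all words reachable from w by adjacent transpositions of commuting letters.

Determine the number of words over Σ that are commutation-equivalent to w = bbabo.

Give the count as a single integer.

20

0(b) covers ∅
1(b) covers 0:b
2(a) covers ∅
3(b) covers 1:b
4(o) covers ∅
floor of heap: 0:b, 2:a, 4:o
completions by unplaced set U, small U first (add the entries for U minus each lowest piece of U):
  |U|=1: {2}:1  {3}:1  {4}:1
  |U|=2: {1,3}:1  {2,3}:2  {2,4}:2  {3,4}:2
  |U|=3: {0,1,3}:1  {1,2,3}:3  {1,3,4}:3  {2,3,4}:6
  start at 0(b): 12
  start at 2(a): 4
  start at 4(o): 4
sum over floor = 20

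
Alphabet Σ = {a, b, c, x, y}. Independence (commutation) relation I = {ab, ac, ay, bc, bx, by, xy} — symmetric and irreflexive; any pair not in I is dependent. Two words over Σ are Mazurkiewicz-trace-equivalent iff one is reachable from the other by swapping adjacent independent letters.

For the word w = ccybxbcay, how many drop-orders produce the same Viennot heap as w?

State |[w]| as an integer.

0(c) covers ∅
1(c) covers 0:c
2(y) covers 1:c
3(b) covers ∅
4(x) covers 1:c
5(b) covers 3:b
6(c) covers 2:y, 4:x
7(a) covers 4:x
8(y) covers 6:c
floor of heap: 0:c, 3:b
completions by unplaced set U, small U first (add the entries for U minus each lowest piece of U):
  |U|=1: {5}:1  {7}:1  {8}:1
  |U|=2: {3,5}:1  {5,7}:2  {5,8}:2  {6,8}:1  {7,8}:2
  |U|=3: {2,6,8}:1  {3,5,7}:3  {3,5,8}:3  {5,6,8}:3  {5,7,8}:6  {6,7,8}:3
  |U|=4: {2,5,6,8}:4  {2,6,7,8}:4  {3,5,6,8}:6  {3,5,7,8}:12  {4,6,7,8}:3  {5,6,7,8}:12
  |U|=5: {2,3,5,6,8}:10  {2,4,6,7,8}:7  {2,5,6,7,8}:20  {3,5,6,7,8}:30  {4,5,6,7,8}:15
  |U|=6: {1,2,4,6,7,8}:7  {2,3,5,6,7,8}:60  {2,4,5,6,7,8}:42  {3,4,5,6,7,8}:45
  |U|=7: {0,1,2,4,6,7,8}:7  {1,2,4,5,6,7,8}:49  {2,3,4,5,6,7,8}:147
  start at 0(c): 196
  start at 3(b): 56
sum over floor = 252

252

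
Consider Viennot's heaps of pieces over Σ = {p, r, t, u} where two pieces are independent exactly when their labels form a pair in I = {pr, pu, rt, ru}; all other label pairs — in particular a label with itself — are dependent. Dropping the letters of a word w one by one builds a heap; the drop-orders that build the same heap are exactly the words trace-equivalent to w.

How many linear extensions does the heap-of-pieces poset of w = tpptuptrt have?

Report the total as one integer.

18

piece 0:t — minimal
piece 1:p rests on {0:t}
piece 2:p rests on {1:p}
piece 3:t rests on {2:p}
piece 4:u rests on {3:t}
piece 5:p rests on {3:t}
piece 6:t rests on {4:u, 5:p}
piece 7:r — minimal
piece 8:t rests on {6:t}
minimal pieces: {0:t, 7:r}
ways to finish when only these pieces remain (= sum over removing one remaining piece with nothing left below it):
  1 left: {7}→1  {8}→1
  2 left: {6,8}→1  {7,8}→2
  3 left: {4,6,8}→1  {5,6,8}→1  {6,7,8}→3
  4 left: {4,5,6,8}→2  {4,6,7,8}→4  {5,6,7,8}→4
  5 left: {3,4,5,6,8}→2  {4,5,6,7,8}→10
  6 left: {2,3,4,5,6,8}→2  {3,4,5,6,7,8}→12
  7 left: {1,2,3,4,5,6,8}→2  {2,3,4,5,6,7,8}→14
  placing 0:t first → 16 extensions
  placing 7:r first → 2 extensions
total linear extensions = 18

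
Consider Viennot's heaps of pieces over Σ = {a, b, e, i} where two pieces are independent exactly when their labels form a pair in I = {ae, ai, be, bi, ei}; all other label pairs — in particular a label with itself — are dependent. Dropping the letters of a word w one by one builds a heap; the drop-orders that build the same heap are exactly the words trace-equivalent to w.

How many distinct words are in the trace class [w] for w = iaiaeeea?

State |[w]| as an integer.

560

piece 0:i — minimal
piece 1:a — minimal
piece 2:i rests on {0:i}
piece 3:a rests on {1:a}
piece 4:e — minimal
piece 5:e rests on {4:e}
piece 6:e rests on {5:e}
piece 7:a rests on {3:a}
minimal pieces: {0:i, 1:a, 4:e}
ways to finish when only these pieces remain (= sum over removing one remaining piece with nothing left below it):
  1 left: {2}→1  {6}→1  {7}→1
  2 left: {0,2}→1  {2,6}→2  {2,7}→2  {3,7}→1  {5,6}→1  {6,7}→2
  3 left: {0,2,6}→3  {0,2,7}→3  {1,3,7}→1  {2,3,7}→3  {2,5,6}→3  {2,6,7}→6  {3,6,7}→3  {4,5,6}→1  {5,6,7}→3
  4 left: {0,2,3,7}→6  {0,2,5,6}→6  {0,2,6,7}→12  {1,2,3,7}→4  {1,3,6,7}→4  {2,3,6,7}→12  {2,4,5,6}→4  {2,5,6,7}→12  {3,5,6,7}→6  {4,5,6,7}→4
  5 left: {0,1,2,3,7}→10  {0,2,3,6,7}→30  {0,2,4,5,6}→10  {0,2,5,6,7}→30  {1,2,3,6,7}→20  {1,3,5,6,7}→10  {2,3,5,6,7}→30  {2,4,5,6,7}→20  {3,4,5,6,7}→10
  6 left: {0,1,2,3,6,7}→60  {0,2,3,5,6,7}→90  {0,2,4,5,6,7}→60  {1,2,3,5,6,7}→60  {1,3,4,5,6,7}→20  {2,3,4,5,6,7}→60
  placing 0:i first → 140 extensions
  placing 1:a first → 210 extensions
  placing 4:e first → 210 extensions
total linear extensions = 560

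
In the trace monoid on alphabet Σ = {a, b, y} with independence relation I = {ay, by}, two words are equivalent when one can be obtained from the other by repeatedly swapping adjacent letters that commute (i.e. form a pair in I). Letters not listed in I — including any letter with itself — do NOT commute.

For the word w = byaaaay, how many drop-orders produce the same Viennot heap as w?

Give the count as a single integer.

21

0(b) covers ∅
1(y) covers ∅
2(a) covers 0:b
3(a) covers 2:a
4(a) covers 3:a
5(a) covers 4:a
6(y) covers 1:y
floor of heap: 0:b, 1:y
completions by unplaced set U, small U first (add the entries for U minus each lowest piece of U):
  |U|=1: {5}:1  {6}:1
  |U|=2: {1,6}:1  {4,5}:1  {5,6}:2
  |U|=3: {1,5,6}:3  {3,4,5}:1  {4,5,6}:3
  |U|=4: {1,4,5,6}:6  {2,3,4,5}:1  {3,4,5,6}:4
  |U|=5: {0,2,3,4,5}:1  {1,3,4,5,6}:10  {2,3,4,5,6}:5
  start at 0(b): 15
  start at 1(y): 6
sum over floor = 21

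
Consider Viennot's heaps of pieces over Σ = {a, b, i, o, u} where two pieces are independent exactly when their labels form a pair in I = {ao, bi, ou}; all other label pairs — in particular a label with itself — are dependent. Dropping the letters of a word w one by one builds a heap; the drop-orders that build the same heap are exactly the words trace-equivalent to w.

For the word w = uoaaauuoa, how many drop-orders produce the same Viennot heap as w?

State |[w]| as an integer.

0(u) covers ∅
1(o) covers ∅
2(a) covers 0:u
3(a) covers 2:a
4(a) covers 3:a
5(u) covers 4:a
6(u) covers 5:u
7(o) covers 1:o
8(a) covers 6:u
floor of heap: 0:u, 1:o
completions by unplaced set U, small U first (add the entries for U minus each lowest piece of U):
  |U|=1: {7}:1  {8}:1
  |U|=2: {1,7}:1  {6,8}:1  {7,8}:2
  |U|=3: {1,7,8}:3  {5,6,8}:1  {6,7,8}:3
  |U|=4: {1,6,7,8}:6  {4,5,6,8}:1  {5,6,7,8}:4
  |U|=5: {1,5,6,7,8}:10  {3,4,5,6,8}:1  {4,5,6,7,8}:5
  |U|=6: {1,4,5,6,7,8}:15  {2,3,4,5,6,8}:1  {3,4,5,6,7,8}:6
  |U|=7: {0,2,3,4,5,6,8}:1  {1,3,4,5,6,7,8}:21  {2,3,4,5,6,7,8}:7
  start at 0(u): 28
  start at 1(o): 8
sum over floor = 36

36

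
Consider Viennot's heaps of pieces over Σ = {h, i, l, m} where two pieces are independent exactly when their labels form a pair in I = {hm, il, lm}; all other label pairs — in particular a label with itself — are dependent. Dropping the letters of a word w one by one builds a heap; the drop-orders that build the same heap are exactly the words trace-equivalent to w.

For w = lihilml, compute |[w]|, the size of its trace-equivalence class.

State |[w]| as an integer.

12

drop 0:l onto floor
drop 1:i onto floor
drop 2:h onto {0:l, 1:i}
drop 3:i onto {2:h}
drop 4:l onto {2:h}
drop 5:m onto {3:i}
drop 6:l onto {4:l}
ground layer = {0:l, 1:i}
drop-orders for the pieces not yet dropped (sum over which currently-grounded one goes next):
  1 to go: {5} 1  {6} 1
  2 to go: {3,5} 1  {4,6} 1  {5,6} 2
  3 to go: {3,5,6} 3  {4,5,6} 3
  4 to go: {3,4,5,6} 6
  5 to go: {2,3,4,5,6} 6
  if 0:l drops first: 6 orders
  if 1:i drops first: 6 orders
heap linearizations: 12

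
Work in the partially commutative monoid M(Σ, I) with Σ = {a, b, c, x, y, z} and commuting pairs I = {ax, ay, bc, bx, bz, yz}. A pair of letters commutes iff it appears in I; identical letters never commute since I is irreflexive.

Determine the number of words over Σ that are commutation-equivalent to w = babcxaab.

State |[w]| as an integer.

0(b) covers ∅
1(a) covers 0:b
2(b) covers 1:a
3(c) covers 1:a
4(x) covers 3:c
5(a) covers 2:b, 3:c
6(a) covers 5:a
7(b) covers 6:a
floor of heap: 0:b
completions by unplaced set U, small U first (add the entries for U minus each lowest piece of U):
  |U|=1: {4}:1  {7}:1
  |U|=2: {4,7}:2  {6,7}:1
  |U|=3: {4,6,7}:3  {5,6,7}:1
  |U|=4: {2,5,6,7}:1  {4,5,6,7}:4
  |U|=5: {2,4,5,6,7}:5  {3,4,5,6,7}:4
  |U|=6: {2,3,4,5,6,7}:9
  start at 0(b): 9

9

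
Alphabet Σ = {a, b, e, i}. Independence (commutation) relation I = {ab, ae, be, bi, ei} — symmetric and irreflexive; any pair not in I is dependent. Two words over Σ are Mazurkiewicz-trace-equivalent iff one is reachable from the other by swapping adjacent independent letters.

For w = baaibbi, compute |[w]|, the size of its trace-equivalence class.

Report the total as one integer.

piece 0:b — minimal
piece 1:a — minimal
piece 2:a rests on {1:a}
piece 3:i rests on {2:a}
piece 4:b rests on {0:b}
piece 5:b rests on {4:b}
piece 6:i rests on {3:i}
minimal pieces: {0:b, 1:a}
ways to finish when only these pieces remain (= sum over removing one remaining piece with nothing left below it):
  1 left: {5}→1  {6}→1
  2 left: {3,6}→1  {4,5}→1  {5,6}→2
  3 left: {0,4,5}→1  {2,3,6}→1  {3,5,6}→3  {4,5,6}→3
  4 left: {0,4,5,6}→4  {1,2,3,6}→1  {2,3,5,6}→4  {3,4,5,6}→6
  5 left: {0,3,4,5,6}→10  {1,2,3,5,6}→5  {2,3,4,5,6}→10
  placing 0:b first → 15 extensions
  placing 1:a first → 20 extensions
total linear extensions = 35

35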